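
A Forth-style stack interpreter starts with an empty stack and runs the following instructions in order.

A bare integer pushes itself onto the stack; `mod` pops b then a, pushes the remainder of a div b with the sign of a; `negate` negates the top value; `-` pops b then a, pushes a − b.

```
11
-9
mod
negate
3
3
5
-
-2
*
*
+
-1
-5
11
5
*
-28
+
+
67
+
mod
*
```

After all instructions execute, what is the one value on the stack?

11     : 11
-9     : 11 -9
mod    : 2
negate : -2
3      : -2 3
3      : -2 3 3
5      : -2 3 3 5
-      : -2 3 -2
-2     : -2 3 -2 -2
*      : -2 3 4
*      : -2 12
+      : 10
-1     : 10 -1
-5     : 10 -1 -5
11     : 10 -1 -5 11
5      : 10 -1 -5 11 5
*      : 10 -1 -5 55
-28    : 10 -1 -5 55 -28
+      : 10 -1 -5 27
+      : 10 -1 22
67     : 10 -1 22 67
+      : 10 -1 89
mod    : 10 -1
*      : -10

-10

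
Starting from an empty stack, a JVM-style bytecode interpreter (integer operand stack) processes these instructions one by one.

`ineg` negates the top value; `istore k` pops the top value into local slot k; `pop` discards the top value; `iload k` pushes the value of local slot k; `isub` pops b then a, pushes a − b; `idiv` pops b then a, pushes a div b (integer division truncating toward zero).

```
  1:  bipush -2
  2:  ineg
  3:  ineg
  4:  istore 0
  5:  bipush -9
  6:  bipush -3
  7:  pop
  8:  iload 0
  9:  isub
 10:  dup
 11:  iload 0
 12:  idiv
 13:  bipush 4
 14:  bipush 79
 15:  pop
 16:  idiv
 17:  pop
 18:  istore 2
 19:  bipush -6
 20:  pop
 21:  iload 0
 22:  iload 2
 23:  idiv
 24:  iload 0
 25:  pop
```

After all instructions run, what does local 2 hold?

-7

bipush -2  -2
ineg       2
ineg       -2
istore 0   (empty)
bipush -9  -9
bipush -3  -9 -3
pop        -9
iload 0    -9 -2
isub       -7
dup        -7 -7
iload 0    -7 -7 -2
idiv       -7 3
bipush 4   -7 3 4
bipush 79  -7 3 4 79
pop        -7 3 4
idiv       -7 0
pop        -7
istore 2   (empty)
bipush -6  -6
pop        (empty)
iload 0    -2
iload 2    -2 -7
idiv       0
iload 0    0 -2
pop        0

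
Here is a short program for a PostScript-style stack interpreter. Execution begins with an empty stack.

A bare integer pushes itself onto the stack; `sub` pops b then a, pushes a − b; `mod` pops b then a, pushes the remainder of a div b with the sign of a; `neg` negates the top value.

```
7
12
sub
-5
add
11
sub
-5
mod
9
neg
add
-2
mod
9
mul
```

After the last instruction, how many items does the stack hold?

7   -> [7]
12  -> [7, 12]
sub -> [-5]
-5  -> [-5, -5]
add -> [-10]
11  -> [-10, 11]
sub -> [-21]
-5  -> [-21, -5]
mod -> [-1]
9   -> [-1, 9]
neg -> [-1, -9]
add -> [-10]
-2  -> [-10, -2]
mod -> [0]
9   -> [0, 9]
mul -> [0]

1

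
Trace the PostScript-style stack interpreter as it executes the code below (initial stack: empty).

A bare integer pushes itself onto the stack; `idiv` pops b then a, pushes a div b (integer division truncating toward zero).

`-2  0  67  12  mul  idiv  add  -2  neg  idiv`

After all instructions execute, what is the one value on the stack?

-1

-2    -2
0     -2 0
67    -2 0 67
12    -2 0 67 12
mul   -2 0 804
idiv  -2 0
add   -2
-2    -2 -2
neg   -2 2
idiv  -1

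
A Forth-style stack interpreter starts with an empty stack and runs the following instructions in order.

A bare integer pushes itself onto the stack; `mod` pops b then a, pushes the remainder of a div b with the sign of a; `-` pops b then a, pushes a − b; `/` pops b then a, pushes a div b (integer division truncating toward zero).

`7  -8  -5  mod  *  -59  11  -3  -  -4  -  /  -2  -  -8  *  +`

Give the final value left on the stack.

7   -> [7]
-8  -> [7, -8]
-5  -> [7, -8, -5]
mod -> [7, -3]
*   -> [-21]
-59 -> [-21, -59]
11  -> [-21, -59, 11]
-3  -> [-21, -59, 11, -3]
-   -> [-21, -59, 14]
-4  -> [-21, -59, 14, -4]
-   -> [-21, -59, 18]
/   -> [-21, -3]
-2  -> [-21, -3, -2]
-   -> [-21, -1]
-8  -> [-21, -1, -8]
*   -> [-21, 8]
+   -> [-13]

-13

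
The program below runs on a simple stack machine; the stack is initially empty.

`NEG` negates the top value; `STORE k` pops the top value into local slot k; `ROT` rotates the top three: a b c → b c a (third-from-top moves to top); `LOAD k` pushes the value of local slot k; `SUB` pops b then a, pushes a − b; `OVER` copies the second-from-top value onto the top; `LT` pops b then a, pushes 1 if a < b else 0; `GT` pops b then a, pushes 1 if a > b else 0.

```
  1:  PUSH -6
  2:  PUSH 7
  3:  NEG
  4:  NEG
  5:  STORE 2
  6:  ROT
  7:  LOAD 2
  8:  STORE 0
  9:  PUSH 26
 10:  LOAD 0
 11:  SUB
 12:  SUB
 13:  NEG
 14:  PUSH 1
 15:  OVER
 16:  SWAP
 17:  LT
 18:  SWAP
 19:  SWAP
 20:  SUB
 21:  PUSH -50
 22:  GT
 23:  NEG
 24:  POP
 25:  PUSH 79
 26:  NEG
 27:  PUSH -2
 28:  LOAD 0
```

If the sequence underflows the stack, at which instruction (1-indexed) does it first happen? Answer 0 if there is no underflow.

PUSH -6  -6
PUSH 7   -6 7
NEG      -6 -7
NEG      -6 7
STORE 2  -6
ROT  — needs 3 operands, stack has 1 → underflow

6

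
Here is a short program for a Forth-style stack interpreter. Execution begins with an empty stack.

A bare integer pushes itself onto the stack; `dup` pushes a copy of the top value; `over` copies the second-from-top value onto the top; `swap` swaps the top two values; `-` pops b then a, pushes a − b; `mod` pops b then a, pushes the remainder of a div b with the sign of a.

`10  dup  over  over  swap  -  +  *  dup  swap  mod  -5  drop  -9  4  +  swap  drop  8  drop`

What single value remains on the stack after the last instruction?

10   -> 10
dup  -> 10 10
over -> 10 10 10
over -> 10 10 10 10
swap -> 10 10 10 10
-    -> 10 10 0
+    -> 10 10
*    -> 100
dup  -> 100 100
swap -> 100 100
mod  -> 0
-5   -> 0 -5
drop -> 0
-9   -> 0 -9
4    -> 0 -9 4
+    -> 0 -5
swap -> -5 0
drop -> -5
8    -> -5 8
drop -> -5

-5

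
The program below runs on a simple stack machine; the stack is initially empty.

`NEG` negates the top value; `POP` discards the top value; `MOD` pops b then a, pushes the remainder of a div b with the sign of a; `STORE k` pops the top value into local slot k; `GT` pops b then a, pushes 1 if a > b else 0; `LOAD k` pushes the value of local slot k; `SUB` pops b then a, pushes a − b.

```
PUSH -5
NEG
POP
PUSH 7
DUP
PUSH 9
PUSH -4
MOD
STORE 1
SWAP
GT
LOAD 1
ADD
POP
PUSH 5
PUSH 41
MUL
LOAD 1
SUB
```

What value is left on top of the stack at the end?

PUSH -5  [-5]
NEG      [5]
POP      []
PUSH 7   [7]
DUP      [7, 7]
PUSH 9   [7, 7, 9]
PUSH -4  [7, 7, 9, -4]
MOD      [7, 7, 1]
STORE 1  [7, 7]
SWAP     [7, 7]
GT       [0]
LOAD 1   [0, 1]
ADD      [1]
POP      []
PUSH 5   [5]
PUSH 41  [5, 41]
MUL      [205]
LOAD 1   [205, 1]
SUB      [204]

204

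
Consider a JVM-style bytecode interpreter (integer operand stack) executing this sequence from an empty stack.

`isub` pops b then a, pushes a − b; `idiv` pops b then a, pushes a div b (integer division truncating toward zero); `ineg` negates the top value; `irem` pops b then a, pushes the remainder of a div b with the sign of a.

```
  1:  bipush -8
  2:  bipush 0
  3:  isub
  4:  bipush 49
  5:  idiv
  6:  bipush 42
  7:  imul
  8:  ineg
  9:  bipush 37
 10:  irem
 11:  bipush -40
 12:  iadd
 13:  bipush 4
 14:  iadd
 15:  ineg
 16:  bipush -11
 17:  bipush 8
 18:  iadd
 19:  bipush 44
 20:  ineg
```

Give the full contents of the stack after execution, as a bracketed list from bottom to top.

[36, -3, -44]

bipush -8  : -8
bipush 0   : -8 0
isub       : -8
bipush 49  : -8 49
idiv       : 0
bipush 42  : 0 42
imul       : 0
ineg       : 0
bipush 37  : 0 37
irem       : 0
bipush -40 : 0 -40
iadd       : -40
bipush 4   : -40 4
iadd       : -36
ineg       : 36
bipush -11 : 36 -11
bipush 8   : 36 -11 8
iadd       : 36 -3
bipush 44  : 36 -3 44
ineg       : 36 -3 -44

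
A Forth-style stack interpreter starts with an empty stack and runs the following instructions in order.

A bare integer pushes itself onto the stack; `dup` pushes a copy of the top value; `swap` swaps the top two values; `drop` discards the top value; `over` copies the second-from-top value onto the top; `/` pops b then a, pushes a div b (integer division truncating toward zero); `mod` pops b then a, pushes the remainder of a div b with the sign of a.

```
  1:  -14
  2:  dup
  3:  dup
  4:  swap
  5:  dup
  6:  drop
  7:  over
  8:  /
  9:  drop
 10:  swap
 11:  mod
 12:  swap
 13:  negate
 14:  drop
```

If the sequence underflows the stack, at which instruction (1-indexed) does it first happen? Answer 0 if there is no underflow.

12

-14  : -14
dup  : -14 -14
dup  : -14 -14 -14
swap : -14 -14 -14
dup  : -14 -14 -14 -14
drop : -14 -14 -14
over : -14 -14 -14 -14
/    : -14 -14 1
drop : -14 -14
swap : -14 -14
mod  : 0
swap  — needs 2 operands, stack has 1 → underflow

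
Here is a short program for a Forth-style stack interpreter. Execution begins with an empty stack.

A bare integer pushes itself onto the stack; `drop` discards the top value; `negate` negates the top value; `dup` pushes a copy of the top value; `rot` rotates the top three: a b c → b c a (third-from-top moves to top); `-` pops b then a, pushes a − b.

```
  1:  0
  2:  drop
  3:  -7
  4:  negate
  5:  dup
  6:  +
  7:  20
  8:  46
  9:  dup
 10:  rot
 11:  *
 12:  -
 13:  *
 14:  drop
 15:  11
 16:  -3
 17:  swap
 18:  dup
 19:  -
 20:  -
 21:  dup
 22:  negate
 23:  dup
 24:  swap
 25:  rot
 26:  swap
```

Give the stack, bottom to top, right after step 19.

0      → [0]
drop   → []
-7     → [-7]
negate → [7]
dup    → [7, 7]
+      → [14]
20     → [14, 20]
46     → [14, 20, 46]
dup    → [14, 20, 46, 46]
rot    → [14, 46, 46, 20]
*      → [14, 46, 920]
-      → [14, -874]
*      → [-12236]
drop   → []
11     → [11]
-3     → [11, -3]
swap   → [-3, 11]
dup    → [-3, 11, 11]
-      → [-3, 0]

[-3, 0]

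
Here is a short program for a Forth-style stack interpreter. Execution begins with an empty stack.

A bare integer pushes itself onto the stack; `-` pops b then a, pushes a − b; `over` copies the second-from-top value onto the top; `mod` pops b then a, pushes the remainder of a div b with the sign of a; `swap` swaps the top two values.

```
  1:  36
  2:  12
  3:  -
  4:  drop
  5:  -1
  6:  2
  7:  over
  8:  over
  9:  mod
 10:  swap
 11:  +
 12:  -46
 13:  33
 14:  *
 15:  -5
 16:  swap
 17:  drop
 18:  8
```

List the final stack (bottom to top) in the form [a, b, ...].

36   → 36
12   → 36 12
-    → 24
drop → (empty)
-1   → -1
2    → -1 2
over → -1 2 -1
over → -1 2 -1 2
mod  → -1 2 -1
swap → -1 -1 2
+    → -1 1
-46  → -1 1 -46
33   → -1 1 -46 33
*    → -1 1 -1518
-5   → -1 1 -1518 -5
swap → -1 1 -5 -1518
drop → -1 1 -5
8    → -1 1 -5 8

[-1, 1, -5, 8]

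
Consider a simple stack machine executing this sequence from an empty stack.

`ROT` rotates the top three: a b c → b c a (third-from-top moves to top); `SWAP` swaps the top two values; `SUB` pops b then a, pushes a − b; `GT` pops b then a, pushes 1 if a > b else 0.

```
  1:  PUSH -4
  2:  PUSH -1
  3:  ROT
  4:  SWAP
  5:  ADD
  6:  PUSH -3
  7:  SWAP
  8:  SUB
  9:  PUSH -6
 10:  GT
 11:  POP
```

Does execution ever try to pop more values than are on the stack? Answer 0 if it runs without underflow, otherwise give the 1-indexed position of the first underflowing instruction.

PUSH -4  -4
PUSH -1  -4 -1
ROT  — needs 3 operands, stack has 2 → underflow

3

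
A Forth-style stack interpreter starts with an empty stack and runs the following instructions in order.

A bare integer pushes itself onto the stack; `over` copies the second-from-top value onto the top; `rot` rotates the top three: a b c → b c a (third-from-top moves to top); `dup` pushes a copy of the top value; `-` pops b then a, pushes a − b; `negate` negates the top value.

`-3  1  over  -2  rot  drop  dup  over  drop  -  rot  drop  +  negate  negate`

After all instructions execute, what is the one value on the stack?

-3      -3
1       -3 1
over    -3 1 -3
-2      -3 1 -3 -2
rot     -3 -3 -2 1
drop    -3 -3 -2
dup     -3 -3 -2 -2
over    -3 -3 -2 -2 -2
drop    -3 -3 -2 -2
-       -3 -3 0
rot     -3 0 -3
drop    -3 0
+       -3
negate  3
negate  -3

-3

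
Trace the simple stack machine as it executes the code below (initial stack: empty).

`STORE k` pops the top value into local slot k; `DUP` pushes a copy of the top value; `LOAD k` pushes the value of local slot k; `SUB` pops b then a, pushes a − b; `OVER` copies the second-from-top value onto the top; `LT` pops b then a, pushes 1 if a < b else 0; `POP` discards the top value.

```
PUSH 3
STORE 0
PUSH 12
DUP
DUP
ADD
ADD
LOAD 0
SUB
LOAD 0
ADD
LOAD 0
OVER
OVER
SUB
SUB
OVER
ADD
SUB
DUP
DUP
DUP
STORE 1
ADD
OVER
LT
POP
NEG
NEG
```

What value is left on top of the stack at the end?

30

PUSH 3  : [3]
STORE 0 : []
PUSH 12 : [12]
DUP     : [12, 12]
DUP     : [12, 12, 12]
ADD     : [12, 24]
ADD     : [36]
LOAD 0  : [36, 3]
SUB     : [33]
LOAD 0  : [33, 3]
ADD     : [36]
LOAD 0  : [36, 3]
OVER    : [36, 3, 36]
OVER    : [36, 3, 36, 3]
SUB     : [36, 3, 33]
SUB     : [36, -30]
OVER    : [36, -30, 36]
ADD     : [36, 6]
SUB     : [30]
DUP     : [30, 30]
DUP     : [30, 30, 30]
DUP     : [30, 30, 30, 30]
STORE 1 : [30, 30, 30]
ADD     : [30, 60]
OVER    : [30, 60, 30]
LT      : [30, 0]
POP     : [30]
NEG     : [-30]
NEG     : [30]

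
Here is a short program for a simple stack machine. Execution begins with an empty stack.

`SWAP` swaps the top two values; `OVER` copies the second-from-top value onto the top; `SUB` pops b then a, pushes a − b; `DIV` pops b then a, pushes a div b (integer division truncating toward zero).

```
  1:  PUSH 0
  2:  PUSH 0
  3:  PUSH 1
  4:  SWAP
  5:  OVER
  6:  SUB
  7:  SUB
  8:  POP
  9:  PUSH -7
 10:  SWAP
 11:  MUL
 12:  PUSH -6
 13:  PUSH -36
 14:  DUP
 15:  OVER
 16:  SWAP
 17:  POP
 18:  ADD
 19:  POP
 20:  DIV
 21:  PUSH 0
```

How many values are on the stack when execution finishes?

PUSH 0   → [0]
PUSH 0   → [0, 0]
PUSH 1   → [0, 0, 1]
SWAP     → [0, 1, 0]
OVER     → [0, 1, 0, 1]
SUB      → [0, 1, -1]
SUB      → [0, 2]
POP      → [0]
PUSH -7  → [0, -7]
SWAP     → [-7, 0]
MUL      → [0]
PUSH -6  → [0, -6]
PUSH -36 → [0, -6, -36]
DUP      → [0, -6, -36, -36]
OVER     → [0, -6, -36, -36, -36]
SWAP     → [0, -6, -36, -36, -36]
POP      → [0, -6, -36, -36]
ADD      → [0, -6, -72]
POP      → [0, -6]
DIV      → [0]
PUSH 0   → [0, 0]

2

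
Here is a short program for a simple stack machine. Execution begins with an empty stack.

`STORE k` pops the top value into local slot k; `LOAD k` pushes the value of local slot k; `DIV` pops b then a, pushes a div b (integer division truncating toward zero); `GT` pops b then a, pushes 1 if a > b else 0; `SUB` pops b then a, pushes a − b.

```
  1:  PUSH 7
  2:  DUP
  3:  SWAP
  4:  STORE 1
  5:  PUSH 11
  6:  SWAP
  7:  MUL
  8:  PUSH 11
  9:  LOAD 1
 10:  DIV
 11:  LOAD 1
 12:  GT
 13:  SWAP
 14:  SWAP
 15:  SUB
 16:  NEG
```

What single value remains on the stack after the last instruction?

PUSH 7  -> 7
DUP     -> 7 7
SWAP    -> 7 7
STORE 1 -> 7
PUSH 11 -> 7 11
SWAP    -> 11 7
MUL     -> 77
PUSH 11 -> 77 11
LOAD 1  -> 77 11 7
DIV     -> 77 1
LOAD 1  -> 77 1 7
GT      -> 77 0
SWAP    -> 0 77
SWAP    -> 77 0
SUB     -> 77
NEG     -> -77

-77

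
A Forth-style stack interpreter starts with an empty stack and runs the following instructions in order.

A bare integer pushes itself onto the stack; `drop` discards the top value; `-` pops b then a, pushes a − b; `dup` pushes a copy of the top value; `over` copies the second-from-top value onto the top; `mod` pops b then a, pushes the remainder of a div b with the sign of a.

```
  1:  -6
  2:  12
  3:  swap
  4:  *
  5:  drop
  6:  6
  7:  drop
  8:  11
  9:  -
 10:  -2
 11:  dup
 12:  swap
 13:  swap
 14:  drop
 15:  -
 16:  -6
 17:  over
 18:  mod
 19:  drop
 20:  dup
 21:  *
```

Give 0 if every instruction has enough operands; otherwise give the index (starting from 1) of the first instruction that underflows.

9

-6    -6
12    -6 12
swap  12 -6
*     -72
drop  (empty)
6     6
drop  (empty)
11    11
-  — needs 2 operands, stack has 1 → underflow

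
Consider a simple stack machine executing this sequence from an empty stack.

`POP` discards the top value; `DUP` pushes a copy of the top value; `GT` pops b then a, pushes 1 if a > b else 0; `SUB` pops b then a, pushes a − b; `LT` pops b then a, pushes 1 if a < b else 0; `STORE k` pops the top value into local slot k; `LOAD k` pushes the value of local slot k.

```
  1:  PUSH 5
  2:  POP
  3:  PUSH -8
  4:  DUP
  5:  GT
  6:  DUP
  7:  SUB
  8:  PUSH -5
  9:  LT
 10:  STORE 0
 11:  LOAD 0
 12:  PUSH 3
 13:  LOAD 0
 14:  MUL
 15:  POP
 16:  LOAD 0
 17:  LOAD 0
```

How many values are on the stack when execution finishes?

PUSH 5  -> [5]
POP     -> []
PUSH -8 -> [-8]
DUP     -> [-8, -8]
GT      -> [0]
DUP     -> [0, 0]
SUB     -> [0]
PUSH -5 -> [0, -5]
LT      -> [0]
STORE 0 -> []
LOAD 0  -> [0]
PUSH 3  -> [0, 3]
LOAD 0  -> [0, 3, 0]
MUL     -> [0, 0]
POP     -> [0]
LOAD 0  -> [0, 0]
LOAD 0  -> [0, 0, 0]

3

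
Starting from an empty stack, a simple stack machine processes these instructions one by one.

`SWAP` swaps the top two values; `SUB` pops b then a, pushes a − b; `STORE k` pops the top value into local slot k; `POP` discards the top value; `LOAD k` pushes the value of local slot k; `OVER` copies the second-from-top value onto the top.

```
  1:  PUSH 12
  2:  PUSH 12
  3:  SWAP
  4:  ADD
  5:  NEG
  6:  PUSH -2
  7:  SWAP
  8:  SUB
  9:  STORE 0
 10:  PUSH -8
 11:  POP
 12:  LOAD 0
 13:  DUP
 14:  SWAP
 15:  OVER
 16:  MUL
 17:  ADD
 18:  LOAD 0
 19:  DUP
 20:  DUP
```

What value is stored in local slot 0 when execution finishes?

22

PUSH 12 : 12
PUSH 12 : 12 12
SWAP    : 12 12
ADD     : 24
NEG     : -24
PUSH -2 : -24 -2
SWAP    : -2 -24
SUB     : 22
STORE 0 : (empty)
PUSH -8 : -8
POP     : (empty)
LOAD 0  : 22
DUP     : 22 22
SWAP    : 22 22
OVER    : 22 22 22
MUL     : 22 484
ADD     : 506
LOAD 0  : 506 22
DUP     : 506 22 22
DUP     : 506 22 22 22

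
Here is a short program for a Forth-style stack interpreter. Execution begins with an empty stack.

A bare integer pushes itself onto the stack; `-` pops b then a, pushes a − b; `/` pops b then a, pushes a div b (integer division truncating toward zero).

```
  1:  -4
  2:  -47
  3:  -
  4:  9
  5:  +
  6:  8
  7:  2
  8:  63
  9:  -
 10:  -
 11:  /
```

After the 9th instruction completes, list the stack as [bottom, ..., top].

[52, 8, -61]

-4   -4
-47  -4 -47
-    43
9    43 9
+    52
8    52 8
2    52 8 2
63   52 8 2 63
-    52 8 -61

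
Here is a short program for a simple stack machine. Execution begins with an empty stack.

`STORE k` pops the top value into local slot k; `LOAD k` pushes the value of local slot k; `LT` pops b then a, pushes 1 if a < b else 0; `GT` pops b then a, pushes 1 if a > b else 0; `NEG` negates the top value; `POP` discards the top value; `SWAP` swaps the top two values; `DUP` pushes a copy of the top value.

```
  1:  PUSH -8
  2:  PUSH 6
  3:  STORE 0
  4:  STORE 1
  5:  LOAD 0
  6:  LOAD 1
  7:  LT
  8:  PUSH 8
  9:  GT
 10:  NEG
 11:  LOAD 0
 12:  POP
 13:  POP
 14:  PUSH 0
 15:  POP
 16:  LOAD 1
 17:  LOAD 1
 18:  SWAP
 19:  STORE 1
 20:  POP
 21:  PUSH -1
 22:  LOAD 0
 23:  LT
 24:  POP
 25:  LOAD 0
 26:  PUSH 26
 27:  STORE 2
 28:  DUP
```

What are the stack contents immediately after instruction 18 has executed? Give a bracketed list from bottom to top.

[-8, -8]

PUSH -8 -> [-8]
PUSH 6  -> [-8, 6]
STORE 0 -> [-8]
STORE 1 -> []
LOAD 0  -> [6]
LOAD 1  -> [6, -8]
LT      -> [0]
PUSH 8  -> [0, 8]
GT      -> [0]
NEG     -> [0]
LOAD 0  -> [0, 6]
POP     -> [0]
POP     -> []
PUSH 0  -> [0]
POP     -> []
LOAD 1  -> [-8]
LOAD 1  -> [-8, -8]
SWAP    -> [-8, -8]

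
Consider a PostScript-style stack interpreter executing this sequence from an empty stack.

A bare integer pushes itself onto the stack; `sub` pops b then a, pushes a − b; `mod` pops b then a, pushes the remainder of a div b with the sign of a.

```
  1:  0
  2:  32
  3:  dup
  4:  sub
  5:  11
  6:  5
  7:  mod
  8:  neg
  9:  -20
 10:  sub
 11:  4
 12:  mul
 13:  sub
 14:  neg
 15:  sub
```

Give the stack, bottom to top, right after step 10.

[0, 0, 19]

0   : 0
32  : 0 32
dup : 0 32 32
sub : 0 0
11  : 0 0 11
5   : 0 0 11 5
mod : 0 0 1
neg : 0 0 -1
-20 : 0 0 -1 -20
sub : 0 0 19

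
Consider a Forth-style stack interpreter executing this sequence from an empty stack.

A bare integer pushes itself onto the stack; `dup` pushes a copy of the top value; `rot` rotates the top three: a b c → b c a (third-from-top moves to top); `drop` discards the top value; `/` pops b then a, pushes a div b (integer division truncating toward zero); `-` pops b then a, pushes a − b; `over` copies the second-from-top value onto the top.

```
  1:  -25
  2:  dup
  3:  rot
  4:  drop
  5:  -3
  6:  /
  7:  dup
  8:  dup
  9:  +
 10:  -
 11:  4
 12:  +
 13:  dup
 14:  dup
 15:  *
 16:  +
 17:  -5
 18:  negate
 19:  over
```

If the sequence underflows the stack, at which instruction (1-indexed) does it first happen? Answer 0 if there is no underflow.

3

-25 : -25
dup : -25 -25
rot  — needs 3 operands, stack has 2 → underflow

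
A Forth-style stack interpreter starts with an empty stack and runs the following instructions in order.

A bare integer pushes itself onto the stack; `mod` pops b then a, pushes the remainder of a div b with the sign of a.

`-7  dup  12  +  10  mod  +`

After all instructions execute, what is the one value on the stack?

-2

-7   [-7]
dup  [-7, -7]
12   [-7, -7, 12]
+    [-7, 5]
10   [-7, 5, 10]
mod  [-7, 5]
+    [-2]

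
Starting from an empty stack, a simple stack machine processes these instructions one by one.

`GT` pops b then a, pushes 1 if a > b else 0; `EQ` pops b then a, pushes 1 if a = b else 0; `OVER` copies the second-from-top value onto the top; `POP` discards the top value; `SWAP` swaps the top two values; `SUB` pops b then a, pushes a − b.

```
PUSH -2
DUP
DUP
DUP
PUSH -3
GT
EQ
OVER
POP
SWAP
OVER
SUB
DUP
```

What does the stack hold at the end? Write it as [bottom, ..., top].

PUSH -2 -> [-2]
DUP     -> [-2, -2]
DUP     -> [-2, -2, -2]
DUP     -> [-2, -2, -2, -2]
PUSH -3 -> [-2, -2, -2, -2, -3]
GT      -> [-2, -2, -2, 1]
EQ      -> [-2, -2, 0]
OVER    -> [-2, -2, 0, -2]
POP     -> [-2, -2, 0]
SWAP    -> [-2, 0, -2]
OVER    -> [-2, 0, -2, 0]
SUB     -> [-2, 0, -2]
DUP     -> [-2, 0, -2, -2]

[-2, 0, -2, -2]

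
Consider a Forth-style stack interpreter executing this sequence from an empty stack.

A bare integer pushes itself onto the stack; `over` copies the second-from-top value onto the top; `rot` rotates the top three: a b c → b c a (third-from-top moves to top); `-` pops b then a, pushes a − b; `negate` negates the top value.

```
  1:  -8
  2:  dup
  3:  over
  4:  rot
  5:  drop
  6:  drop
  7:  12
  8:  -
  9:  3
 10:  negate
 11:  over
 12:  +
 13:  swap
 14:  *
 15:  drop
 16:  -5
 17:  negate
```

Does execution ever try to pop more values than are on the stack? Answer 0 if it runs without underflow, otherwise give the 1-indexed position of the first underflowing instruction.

0

-8     -> [-8]
dup    -> [-8, -8]
over   -> [-8, -8, -8]
rot    -> [-8, -8, -8]
drop   -> [-8, -8]
drop   -> [-8]
12     -> [-8, 12]
-      -> [-20]
3      -> [-20, 3]
negate -> [-20, -3]
over   -> [-20, -3, -20]
+      -> [-20, -23]
swap   -> [-23, -20]
*      -> [460]
drop   -> []
-5     -> [-5]
negate -> [5]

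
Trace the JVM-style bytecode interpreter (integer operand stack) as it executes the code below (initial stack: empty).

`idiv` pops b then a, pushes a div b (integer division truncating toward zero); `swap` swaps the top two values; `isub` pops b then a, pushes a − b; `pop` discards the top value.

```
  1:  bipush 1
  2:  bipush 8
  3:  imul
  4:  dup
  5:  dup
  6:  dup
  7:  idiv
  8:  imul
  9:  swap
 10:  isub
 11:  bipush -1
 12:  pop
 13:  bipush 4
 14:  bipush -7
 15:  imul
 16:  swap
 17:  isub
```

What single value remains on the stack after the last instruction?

-28

bipush 1  → 1
bipush 8  → 1 8
imul      → 8
dup       → 8 8
dup       → 8 8 8
dup       → 8 8 8 8
idiv      → 8 8 1
imul      → 8 8
swap      → 8 8
isub      → 0
bipush -1 → 0 -1
pop       → 0
bipush 4  → 0 4
bipush -7 → 0 4 -7
imul      → 0 -28
swap      → -28 0
isub      → -28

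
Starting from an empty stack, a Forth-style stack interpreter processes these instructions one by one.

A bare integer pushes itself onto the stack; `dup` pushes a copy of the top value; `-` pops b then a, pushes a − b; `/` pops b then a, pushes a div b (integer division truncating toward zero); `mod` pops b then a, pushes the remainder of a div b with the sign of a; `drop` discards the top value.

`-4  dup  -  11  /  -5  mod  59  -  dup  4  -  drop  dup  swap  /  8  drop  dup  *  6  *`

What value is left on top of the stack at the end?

-4   : [-4]
dup  : [-4, -4]
-    : [0]
11   : [0, 11]
/    : [0]
-5   : [0, -5]
mod  : [0]
59   : [0, 59]
-    : [-59]
dup  : [-59, -59]
4    : [-59, -59, 4]
-    : [-59, -63]
drop : [-59]
dup  : [-59, -59]
swap : [-59, -59]
/    : [1]
8    : [1, 8]
drop : [1]
dup  : [1, 1]
*    : [1]
6    : [1, 6]
*    : [6]

6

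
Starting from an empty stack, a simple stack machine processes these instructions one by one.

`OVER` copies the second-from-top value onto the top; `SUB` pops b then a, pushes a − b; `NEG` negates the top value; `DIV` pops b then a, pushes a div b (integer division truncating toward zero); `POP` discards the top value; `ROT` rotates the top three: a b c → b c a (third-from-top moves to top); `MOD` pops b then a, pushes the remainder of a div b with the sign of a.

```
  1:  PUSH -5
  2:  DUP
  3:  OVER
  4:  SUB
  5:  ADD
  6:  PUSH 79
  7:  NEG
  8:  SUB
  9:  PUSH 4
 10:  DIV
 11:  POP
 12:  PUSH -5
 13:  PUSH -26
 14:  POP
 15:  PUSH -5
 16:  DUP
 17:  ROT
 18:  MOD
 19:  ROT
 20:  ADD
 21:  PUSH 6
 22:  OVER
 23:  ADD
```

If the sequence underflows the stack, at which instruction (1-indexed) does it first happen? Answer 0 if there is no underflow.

PUSH -5  → [-5]
DUP      → [-5, -5]
OVER     → [-5, -5, -5]
SUB      → [-5, 0]
ADD      → [-5]
PUSH 79  → [-5, 79]
NEG      → [-5, -79]
SUB      → [74]
PUSH 4   → [74, 4]
DIV      → [18]
POP      → []
PUSH -5  → [-5]
PUSH -26 → [-5, -26]
POP      → [-5]
PUSH -5  → [-5, -5]
DUP      → [-5, -5, -5]
ROT      → [-5, -5, -5]
MOD      → [-5, 0]
ROT  — needs 3 operands, stack has 2 → underflow

19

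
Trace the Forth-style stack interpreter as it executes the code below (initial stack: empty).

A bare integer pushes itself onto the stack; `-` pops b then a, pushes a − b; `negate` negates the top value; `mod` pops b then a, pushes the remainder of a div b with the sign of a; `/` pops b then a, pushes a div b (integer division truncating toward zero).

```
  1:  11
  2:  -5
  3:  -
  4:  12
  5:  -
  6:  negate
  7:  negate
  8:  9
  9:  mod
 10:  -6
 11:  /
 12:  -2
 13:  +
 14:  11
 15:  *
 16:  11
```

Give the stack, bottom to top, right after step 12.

11     -> 11
-5     -> 11 -5
-      -> 16
12     -> 16 12
-      -> 4
negate -> -4
negate -> 4
9      -> 4 9
mod    -> 4
-6     -> 4 -6
/      -> 0
-2     -> 0 -2

[0, -2]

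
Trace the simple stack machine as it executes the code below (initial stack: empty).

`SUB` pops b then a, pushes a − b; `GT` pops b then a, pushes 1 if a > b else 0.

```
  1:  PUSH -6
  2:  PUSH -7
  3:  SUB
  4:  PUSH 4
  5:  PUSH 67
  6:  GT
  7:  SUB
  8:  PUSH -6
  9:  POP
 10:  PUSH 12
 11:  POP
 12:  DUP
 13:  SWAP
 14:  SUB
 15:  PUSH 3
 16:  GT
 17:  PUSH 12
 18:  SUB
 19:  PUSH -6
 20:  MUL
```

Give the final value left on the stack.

72

PUSH -6  -6
PUSH -7  -6 -7
SUB      1
PUSH 4   1 4
PUSH 67  1 4 67
GT       1 0
SUB      1
PUSH -6  1 -6
POP      1
PUSH 12  1 12
POP      1
DUP      1 1
SWAP     1 1
SUB      0
PUSH 3   0 3
GT       0
PUSH 12  0 12
SUB      -12
PUSH -6  -12 -6
MUL      72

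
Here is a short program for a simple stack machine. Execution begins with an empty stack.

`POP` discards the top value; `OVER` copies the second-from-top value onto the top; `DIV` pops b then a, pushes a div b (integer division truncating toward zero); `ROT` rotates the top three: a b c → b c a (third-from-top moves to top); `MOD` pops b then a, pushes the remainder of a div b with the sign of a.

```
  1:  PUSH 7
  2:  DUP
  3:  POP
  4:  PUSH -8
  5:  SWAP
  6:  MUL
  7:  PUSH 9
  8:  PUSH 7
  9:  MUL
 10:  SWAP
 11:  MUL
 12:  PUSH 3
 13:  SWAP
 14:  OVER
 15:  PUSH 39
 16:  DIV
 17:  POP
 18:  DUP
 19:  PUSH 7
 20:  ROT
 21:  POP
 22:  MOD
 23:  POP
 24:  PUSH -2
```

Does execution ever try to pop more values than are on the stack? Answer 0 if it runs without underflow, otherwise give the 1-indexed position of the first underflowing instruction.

PUSH 7   [7]
DUP      [7, 7]
POP      [7]
PUSH -8  [7, -8]
SWAP     [-8, 7]
MUL      [-56]
PUSH 9   [-56, 9]
PUSH 7   [-56, 9, 7]
MUL      [-56, 63]
SWAP     [63, -56]
MUL      [-3528]
PUSH 3   [-3528, 3]
SWAP     [3, -3528]
OVER     [3, -3528, 3]
PUSH 39  [3, -3528, 3, 39]
DIV      [3, -3528, 0]
POP      [3, -3528]
DUP      [3, -3528, -3528]
PUSH 7   [3, -3528, -3528, 7]
ROT      [3, -3528, 7, -3528]
POP      [3, -3528, 7]
MOD      [3, 0]
POP      [3]
PUSH -2  [3, -2]

0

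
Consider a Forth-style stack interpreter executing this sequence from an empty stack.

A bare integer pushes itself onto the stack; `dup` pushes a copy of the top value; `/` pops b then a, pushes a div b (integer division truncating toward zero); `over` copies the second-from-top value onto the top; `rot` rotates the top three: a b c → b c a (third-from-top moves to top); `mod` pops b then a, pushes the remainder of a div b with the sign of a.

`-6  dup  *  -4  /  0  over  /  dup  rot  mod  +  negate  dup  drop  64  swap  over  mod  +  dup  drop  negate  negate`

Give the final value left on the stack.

64

-6     → [-6]
dup    → [-6, -6]
*      → [36]
-4     → [36, -4]
/      → [-9]
0      → [-9, 0]
over   → [-9, 0, -9]
/      → [-9, 0]
dup    → [-9, 0, 0]
rot    → [0, 0, -9]
mod    → [0, 0]
+      → [0]
negate → [0]
dup    → [0, 0]
drop   → [0]
64     → [0, 64]
swap   → [64, 0]
over   → [64, 0, 64]
mod    → [64, 0]
+      → [64]
dup    → [64, 64]
drop   → [64]
negate → [-64]
negate → [64]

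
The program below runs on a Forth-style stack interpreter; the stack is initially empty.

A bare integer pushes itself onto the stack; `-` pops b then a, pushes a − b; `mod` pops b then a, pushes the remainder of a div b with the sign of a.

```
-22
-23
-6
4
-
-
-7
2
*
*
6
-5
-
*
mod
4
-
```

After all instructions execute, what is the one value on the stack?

-22 → -22
-23 → -22 -23
-6  → -22 -23 -6
4   → -22 -23 -6 4
-   → -22 -23 -10
-   → -22 -13
-7  → -22 -13 -7
2   → -22 -13 -7 2
*   → -22 -13 -14
*   → -22 182
6   → -22 182 6
-5  → -22 182 6 -5
-   → -22 182 11
*   → -22 2002
mod → -22
4   → -22 4
-   → -26

-26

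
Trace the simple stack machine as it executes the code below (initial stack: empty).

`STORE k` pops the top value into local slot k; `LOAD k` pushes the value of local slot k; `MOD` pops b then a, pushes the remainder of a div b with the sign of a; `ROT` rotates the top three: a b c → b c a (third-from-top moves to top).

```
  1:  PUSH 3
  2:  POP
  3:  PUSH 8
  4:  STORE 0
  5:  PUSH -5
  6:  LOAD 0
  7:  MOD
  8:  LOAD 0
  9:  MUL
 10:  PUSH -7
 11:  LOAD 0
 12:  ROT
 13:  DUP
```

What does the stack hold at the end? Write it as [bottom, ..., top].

[-7, 8, -40, -40]

PUSH 3  -> [3]
POP     -> []
PUSH 8  -> [8]
STORE 0 -> []
PUSH -5 -> [-5]
LOAD 0  -> [-5, 8]
MOD     -> [-5]
LOAD 0  -> [-5, 8]
MUL     -> [-40]
PUSH -7 -> [-40, -7]
LOAD 0  -> [-40, -7, 8]
ROT     -> [-7, 8, -40]
DUP     -> [-7, 8, -40, -40]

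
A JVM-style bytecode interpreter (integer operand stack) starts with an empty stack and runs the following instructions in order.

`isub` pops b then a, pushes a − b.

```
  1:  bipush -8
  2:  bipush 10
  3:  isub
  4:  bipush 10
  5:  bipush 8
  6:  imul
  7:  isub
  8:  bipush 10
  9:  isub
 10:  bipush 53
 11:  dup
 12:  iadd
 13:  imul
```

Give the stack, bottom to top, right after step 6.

[-18, 80]

bipush -8 → [-8]
bipush 10 → [-8, 10]
isub      → [-18]
bipush 10 → [-18, 10]
bipush 8  → [-18, 10, 8]
imul      → [-18, 80]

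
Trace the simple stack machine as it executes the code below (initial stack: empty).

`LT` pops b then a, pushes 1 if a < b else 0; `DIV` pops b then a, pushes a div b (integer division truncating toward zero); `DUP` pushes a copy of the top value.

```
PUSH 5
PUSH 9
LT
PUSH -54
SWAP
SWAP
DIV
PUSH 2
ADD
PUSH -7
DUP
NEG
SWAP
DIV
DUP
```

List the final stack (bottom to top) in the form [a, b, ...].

PUSH 5   -> [5]
PUSH 9   -> [5, 9]
LT       -> [1]
PUSH -54 -> [1, -54]
SWAP     -> [-54, 1]
SWAP     -> [1, -54]
DIV      -> [0]
PUSH 2   -> [0, 2]
ADD      -> [2]
PUSH -7  -> [2, -7]
DUP      -> [2, -7, -7]
NEG      -> [2, -7, 7]
SWAP     -> [2, 7, -7]
DIV      -> [2, -1]
DUP      -> [2, -1, -1]

[2, -1, -1]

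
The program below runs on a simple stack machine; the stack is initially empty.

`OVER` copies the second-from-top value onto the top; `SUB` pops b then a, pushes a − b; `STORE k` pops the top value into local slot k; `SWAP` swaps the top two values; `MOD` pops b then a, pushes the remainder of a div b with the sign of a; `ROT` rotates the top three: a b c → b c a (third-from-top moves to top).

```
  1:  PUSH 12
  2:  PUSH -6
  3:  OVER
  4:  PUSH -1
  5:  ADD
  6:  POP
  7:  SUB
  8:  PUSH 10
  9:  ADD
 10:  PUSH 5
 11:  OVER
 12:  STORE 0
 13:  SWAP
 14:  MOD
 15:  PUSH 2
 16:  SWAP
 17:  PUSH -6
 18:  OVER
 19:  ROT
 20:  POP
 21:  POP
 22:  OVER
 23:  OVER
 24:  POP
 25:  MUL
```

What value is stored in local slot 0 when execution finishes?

PUSH 12  12
PUSH -6  12 -6
OVER     12 -6 12
PUSH -1  12 -6 12 -1
ADD      12 -6 11
POP      12 -6
SUB      18
PUSH 10  18 10
ADD      28
PUSH 5   28 5
OVER     28 5 28
STORE 0  28 5
SWAP     5 28
MOD      5
PUSH 2   5 2
SWAP     2 5
PUSH -6  2 5 -6
OVER     2 5 -6 5
ROT      2 -6 5 5
POP      2 -6 5
POP      2 -6
OVER     2 -6 2
OVER     2 -6 2 -6
POP      2 -6 2
MUL      2 -12

28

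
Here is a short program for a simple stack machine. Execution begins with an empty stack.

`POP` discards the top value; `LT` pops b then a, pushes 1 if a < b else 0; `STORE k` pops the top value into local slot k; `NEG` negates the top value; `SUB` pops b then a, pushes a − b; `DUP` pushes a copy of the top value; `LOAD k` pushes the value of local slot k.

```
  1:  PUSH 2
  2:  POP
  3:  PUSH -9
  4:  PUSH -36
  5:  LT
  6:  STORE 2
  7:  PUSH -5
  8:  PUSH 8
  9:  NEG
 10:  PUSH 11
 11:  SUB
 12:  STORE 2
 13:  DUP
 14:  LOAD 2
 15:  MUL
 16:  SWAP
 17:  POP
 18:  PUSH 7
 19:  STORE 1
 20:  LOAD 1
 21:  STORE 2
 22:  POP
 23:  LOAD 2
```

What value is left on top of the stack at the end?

PUSH 2   -> [2]
POP      -> []
PUSH -9  -> [-9]
PUSH -36 -> [-9, -36]
LT       -> [0]
STORE 2  -> []
PUSH -5  -> [-5]
PUSH 8   -> [-5, 8]
NEG      -> [-5, -8]
PUSH 11  -> [-5, -8, 11]
SUB      -> [-5, -19]
STORE 2  -> [-5]
DUP      -> [-5, -5]
LOAD 2   -> [-5, -5, -19]
MUL      -> [-5, 95]
SWAP     -> [95, -5]
POP      -> [95]
PUSH 7   -> [95, 7]
STORE 1  -> [95]
LOAD 1   -> [95, 7]
STORE 2  -> [95]
POP      -> []
LOAD 2   -> [7]

7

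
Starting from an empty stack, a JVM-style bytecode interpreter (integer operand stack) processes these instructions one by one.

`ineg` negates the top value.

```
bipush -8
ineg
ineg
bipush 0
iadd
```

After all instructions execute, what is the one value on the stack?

-8

bipush -8 : [-8]
ineg      : [8]
ineg      : [-8]
bipush 0  : [-8, 0]
iadd      : [-8]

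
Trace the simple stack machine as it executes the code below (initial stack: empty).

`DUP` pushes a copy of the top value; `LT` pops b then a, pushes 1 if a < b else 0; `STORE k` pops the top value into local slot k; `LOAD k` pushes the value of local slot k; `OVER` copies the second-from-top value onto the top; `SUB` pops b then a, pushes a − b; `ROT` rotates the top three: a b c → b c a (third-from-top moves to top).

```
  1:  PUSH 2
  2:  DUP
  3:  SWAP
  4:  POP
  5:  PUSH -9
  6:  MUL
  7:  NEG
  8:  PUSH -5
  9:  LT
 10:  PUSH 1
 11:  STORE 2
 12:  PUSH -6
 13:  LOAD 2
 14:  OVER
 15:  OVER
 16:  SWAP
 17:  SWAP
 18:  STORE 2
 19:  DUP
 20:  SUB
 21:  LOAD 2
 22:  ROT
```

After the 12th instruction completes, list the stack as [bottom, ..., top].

[0, -6]

PUSH 2  -> [2]
DUP     -> [2, 2]
SWAP    -> [2, 2]
POP     -> [2]
PUSH -9 -> [2, -9]
MUL     -> [-18]
NEG     -> [18]
PUSH -5 -> [18, -5]
LT      -> [0]
PUSH 1  -> [0, 1]
STORE 2 -> [0]
PUSH -6 -> [0, -6]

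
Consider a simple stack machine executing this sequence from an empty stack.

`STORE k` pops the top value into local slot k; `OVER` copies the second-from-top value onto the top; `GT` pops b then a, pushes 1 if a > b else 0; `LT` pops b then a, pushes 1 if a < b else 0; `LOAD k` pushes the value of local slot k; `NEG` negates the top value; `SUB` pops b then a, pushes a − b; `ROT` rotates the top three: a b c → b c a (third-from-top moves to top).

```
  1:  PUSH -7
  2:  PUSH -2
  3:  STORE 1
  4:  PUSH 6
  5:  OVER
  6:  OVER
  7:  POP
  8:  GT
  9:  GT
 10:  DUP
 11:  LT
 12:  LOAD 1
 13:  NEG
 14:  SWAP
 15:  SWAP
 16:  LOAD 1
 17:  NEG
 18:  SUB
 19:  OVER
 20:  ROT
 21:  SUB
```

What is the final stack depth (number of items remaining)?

PUSH -7 : [-7]
PUSH -2 : [-7, -2]
STORE 1 : [-7]
PUSH 6  : [-7, 6]
OVER    : [-7, 6, -7]
OVER    : [-7, 6, -7, 6]
POP     : [-7, 6, -7]
GT      : [-7, 1]
GT      : [0]
DUP     : [0, 0]
LT      : [0]
LOAD 1  : [0, -2]
NEG     : [0, 2]
SWAP    : [2, 0]
SWAP    : [0, 2]
LOAD 1  : [0, 2, -2]
NEG     : [0, 2, 2]
SUB     : [0, 0]
OVER    : [0, 0, 0]
ROT     : [0, 0, 0]
SUB     : [0, 0]

2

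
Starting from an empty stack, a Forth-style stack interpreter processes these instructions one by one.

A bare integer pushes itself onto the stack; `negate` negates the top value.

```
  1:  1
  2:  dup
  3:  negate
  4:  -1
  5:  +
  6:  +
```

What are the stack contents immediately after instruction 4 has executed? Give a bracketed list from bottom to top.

1      -> 1
dup    -> 1 1
negate -> 1 -1
-1     -> 1 -1 -1

[1, -1, -1]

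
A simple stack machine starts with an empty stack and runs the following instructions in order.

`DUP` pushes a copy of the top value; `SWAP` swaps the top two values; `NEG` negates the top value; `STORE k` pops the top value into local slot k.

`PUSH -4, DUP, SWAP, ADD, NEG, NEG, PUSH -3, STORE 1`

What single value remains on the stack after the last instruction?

-8

PUSH -4  [-4]
DUP      [-4, -4]
SWAP     [-4, -4]
ADD      [-8]
NEG      [8]
NEG      [-8]
PUSH -3  [-8, -3]
STORE 1  [-8]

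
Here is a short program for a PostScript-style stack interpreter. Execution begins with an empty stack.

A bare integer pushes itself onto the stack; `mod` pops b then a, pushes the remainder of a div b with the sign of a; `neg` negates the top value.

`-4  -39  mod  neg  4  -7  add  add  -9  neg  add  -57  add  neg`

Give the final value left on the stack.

-4  -> -4
-39 -> -4 -39
mod -> -4
neg -> 4
4   -> 4 4
-7  -> 4 4 -7
add -> 4 -3
add -> 1
-9  -> 1 -9
neg -> 1 9
add -> 10
-57 -> 10 -57
add -> -47
neg -> 47

47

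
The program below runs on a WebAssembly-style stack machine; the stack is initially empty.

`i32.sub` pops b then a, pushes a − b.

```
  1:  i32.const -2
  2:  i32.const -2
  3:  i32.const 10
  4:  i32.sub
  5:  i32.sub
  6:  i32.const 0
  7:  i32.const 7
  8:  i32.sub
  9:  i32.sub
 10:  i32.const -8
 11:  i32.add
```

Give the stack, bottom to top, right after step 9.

[17]

i32.const -2 -> -2
i32.const -2 -> -2 -2
i32.const 10 -> -2 -2 10
i32.sub      -> -2 -12
i32.sub      -> 10
i32.const 0  -> 10 0
i32.const 7  -> 10 0 7
i32.sub      -> 10 -7
i32.sub      -> 17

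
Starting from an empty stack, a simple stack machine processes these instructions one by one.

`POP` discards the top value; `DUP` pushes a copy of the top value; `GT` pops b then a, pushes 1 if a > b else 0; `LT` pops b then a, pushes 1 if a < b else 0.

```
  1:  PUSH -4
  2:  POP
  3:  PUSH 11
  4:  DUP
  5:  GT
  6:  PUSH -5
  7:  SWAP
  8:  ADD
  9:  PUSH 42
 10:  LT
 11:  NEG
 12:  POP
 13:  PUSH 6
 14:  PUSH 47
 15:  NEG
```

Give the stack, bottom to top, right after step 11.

[-1]

PUSH -4 : [-4]
POP     : []
PUSH 11 : [11]
DUP     : [11, 11]
GT      : [0]
PUSH -5 : [0, -5]
SWAP    : [-5, 0]
ADD     : [-5]
PUSH 42 : [-5, 42]
LT      : [1]
NEG     : [-1]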